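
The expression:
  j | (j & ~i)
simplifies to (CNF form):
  j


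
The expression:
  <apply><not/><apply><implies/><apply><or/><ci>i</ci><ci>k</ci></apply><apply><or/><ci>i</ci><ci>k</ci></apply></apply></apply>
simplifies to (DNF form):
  <false/>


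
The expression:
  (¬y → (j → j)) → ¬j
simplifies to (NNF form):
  ¬j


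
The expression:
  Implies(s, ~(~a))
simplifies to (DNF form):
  a | ~s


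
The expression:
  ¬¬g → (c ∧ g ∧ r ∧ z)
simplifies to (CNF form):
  (c ∨ ¬g) ∧ (r ∨ ¬g) ∧ (z ∨ ¬g)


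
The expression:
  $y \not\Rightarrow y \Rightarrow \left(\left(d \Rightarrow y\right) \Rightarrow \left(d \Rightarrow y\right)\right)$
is always true.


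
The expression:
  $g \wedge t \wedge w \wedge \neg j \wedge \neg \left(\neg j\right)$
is never true.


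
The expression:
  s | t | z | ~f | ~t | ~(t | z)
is always true.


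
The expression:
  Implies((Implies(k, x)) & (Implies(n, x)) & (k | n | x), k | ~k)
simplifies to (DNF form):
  True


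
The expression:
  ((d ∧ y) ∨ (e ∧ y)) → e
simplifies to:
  e ∨ ¬d ∨ ¬y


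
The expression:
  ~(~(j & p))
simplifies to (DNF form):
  j & p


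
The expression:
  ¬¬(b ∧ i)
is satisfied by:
  {i: True, b: True}


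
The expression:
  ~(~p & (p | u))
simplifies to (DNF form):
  p | ~u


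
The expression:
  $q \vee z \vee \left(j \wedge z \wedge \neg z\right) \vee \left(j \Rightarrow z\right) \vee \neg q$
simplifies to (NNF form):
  $\text{True}$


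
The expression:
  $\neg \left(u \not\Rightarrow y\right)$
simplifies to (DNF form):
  $y \vee \neg u$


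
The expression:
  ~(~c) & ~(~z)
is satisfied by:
  {c: True, z: True}


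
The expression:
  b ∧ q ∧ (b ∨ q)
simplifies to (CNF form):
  b ∧ q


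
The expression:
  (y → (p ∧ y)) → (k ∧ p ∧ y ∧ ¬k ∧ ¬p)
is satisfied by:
  {y: True, p: False}


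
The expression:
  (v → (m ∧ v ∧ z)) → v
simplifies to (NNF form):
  v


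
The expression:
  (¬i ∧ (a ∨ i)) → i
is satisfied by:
  {i: True, a: False}
  {a: False, i: False}
  {a: True, i: True}


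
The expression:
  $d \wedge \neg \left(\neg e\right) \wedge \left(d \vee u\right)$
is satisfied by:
  {e: True, d: True}


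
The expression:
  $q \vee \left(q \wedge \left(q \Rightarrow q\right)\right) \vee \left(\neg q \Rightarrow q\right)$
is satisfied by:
  {q: True}


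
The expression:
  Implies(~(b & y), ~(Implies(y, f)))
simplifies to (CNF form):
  y & (b | ~f)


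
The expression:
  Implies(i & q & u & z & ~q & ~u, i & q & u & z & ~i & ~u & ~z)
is always true.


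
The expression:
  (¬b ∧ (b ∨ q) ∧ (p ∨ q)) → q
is always true.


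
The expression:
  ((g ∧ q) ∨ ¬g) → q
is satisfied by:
  {q: True, g: True}
  {q: True, g: False}
  {g: True, q: False}


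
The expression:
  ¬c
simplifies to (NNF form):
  ¬c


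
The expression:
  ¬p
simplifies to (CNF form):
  ¬p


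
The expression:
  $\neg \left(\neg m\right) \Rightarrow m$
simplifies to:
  $\text{True}$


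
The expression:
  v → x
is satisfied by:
  {x: True, v: False}
  {v: False, x: False}
  {v: True, x: True}


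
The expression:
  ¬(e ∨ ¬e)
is never true.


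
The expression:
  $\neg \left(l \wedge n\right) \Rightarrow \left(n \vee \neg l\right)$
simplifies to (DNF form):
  $n \vee \neg l$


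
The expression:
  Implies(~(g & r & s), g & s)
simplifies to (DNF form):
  g & s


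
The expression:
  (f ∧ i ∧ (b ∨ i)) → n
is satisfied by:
  {n: True, i: False, f: False}
  {i: False, f: False, n: False}
  {f: True, n: True, i: False}
  {f: True, i: False, n: False}
  {n: True, i: True, f: False}
  {i: True, n: False, f: False}
  {f: True, i: True, n: True}


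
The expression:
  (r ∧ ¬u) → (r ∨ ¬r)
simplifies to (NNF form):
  True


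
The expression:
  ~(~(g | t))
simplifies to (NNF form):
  g | t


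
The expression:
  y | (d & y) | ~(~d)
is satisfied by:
  {y: True, d: True}
  {y: True, d: False}
  {d: True, y: False}


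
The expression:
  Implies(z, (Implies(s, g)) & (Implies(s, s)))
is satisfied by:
  {g: True, s: False, z: False}
  {s: False, z: False, g: False}
  {g: True, z: True, s: False}
  {z: True, s: False, g: False}
  {g: True, s: True, z: False}
  {s: True, g: False, z: False}
  {g: True, z: True, s: True}


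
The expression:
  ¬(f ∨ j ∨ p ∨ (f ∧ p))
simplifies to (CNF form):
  ¬f ∧ ¬j ∧ ¬p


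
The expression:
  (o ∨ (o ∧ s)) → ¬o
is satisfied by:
  {o: False}


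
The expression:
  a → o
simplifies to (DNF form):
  o ∨ ¬a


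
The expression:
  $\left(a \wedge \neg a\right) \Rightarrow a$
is always true.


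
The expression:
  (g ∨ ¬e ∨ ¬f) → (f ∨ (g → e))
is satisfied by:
  {e: True, f: True, g: False}
  {e: True, f: False, g: False}
  {f: True, e: False, g: False}
  {e: False, f: False, g: False}
  {g: True, e: True, f: True}
  {g: True, e: True, f: False}
  {g: True, f: True, e: False}


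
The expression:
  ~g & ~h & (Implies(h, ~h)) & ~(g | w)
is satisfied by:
  {g: False, w: False, h: False}


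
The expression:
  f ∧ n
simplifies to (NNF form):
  f ∧ n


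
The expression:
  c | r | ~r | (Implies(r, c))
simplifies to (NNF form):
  True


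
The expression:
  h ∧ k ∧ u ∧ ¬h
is never true.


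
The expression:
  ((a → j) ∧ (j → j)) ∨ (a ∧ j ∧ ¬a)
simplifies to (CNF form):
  j ∨ ¬a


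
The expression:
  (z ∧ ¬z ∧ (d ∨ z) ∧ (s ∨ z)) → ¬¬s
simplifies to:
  True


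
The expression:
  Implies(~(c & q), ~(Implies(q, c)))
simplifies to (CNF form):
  q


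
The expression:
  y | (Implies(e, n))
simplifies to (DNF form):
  n | y | ~e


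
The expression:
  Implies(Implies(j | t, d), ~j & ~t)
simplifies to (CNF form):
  (~d | ~j) & (~d | ~t)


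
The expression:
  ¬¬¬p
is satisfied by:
  {p: False}


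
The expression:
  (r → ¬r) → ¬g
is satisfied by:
  {r: True, g: False}
  {g: False, r: False}
  {g: True, r: True}


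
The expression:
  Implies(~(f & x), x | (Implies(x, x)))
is always true.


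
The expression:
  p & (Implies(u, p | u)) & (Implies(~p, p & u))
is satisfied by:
  {p: True}


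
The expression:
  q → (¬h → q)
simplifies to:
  True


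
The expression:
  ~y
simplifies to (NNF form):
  ~y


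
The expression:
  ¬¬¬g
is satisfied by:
  {g: False}


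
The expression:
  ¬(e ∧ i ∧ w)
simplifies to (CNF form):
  ¬e ∨ ¬i ∨ ¬w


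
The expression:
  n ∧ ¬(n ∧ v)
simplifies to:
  n ∧ ¬v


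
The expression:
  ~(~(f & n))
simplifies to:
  f & n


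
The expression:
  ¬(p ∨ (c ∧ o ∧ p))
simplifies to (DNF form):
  ¬p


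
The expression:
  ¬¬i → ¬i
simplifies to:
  ¬i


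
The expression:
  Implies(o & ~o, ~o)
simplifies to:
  True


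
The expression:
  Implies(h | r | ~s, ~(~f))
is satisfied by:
  {f: True, s: True, h: False, r: False}
  {f: True, s: False, h: False, r: False}
  {r: True, f: True, s: True, h: False}
  {r: True, f: True, s: False, h: False}
  {f: True, h: True, s: True, r: False}
  {f: True, h: True, s: False, r: False}
  {f: True, h: True, r: True, s: True}
  {f: True, h: True, r: True, s: False}
  {s: True, f: False, h: False, r: False}


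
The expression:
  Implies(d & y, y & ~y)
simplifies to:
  ~d | ~y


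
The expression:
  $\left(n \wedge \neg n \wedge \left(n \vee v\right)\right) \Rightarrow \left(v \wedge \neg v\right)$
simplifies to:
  $\text{True}$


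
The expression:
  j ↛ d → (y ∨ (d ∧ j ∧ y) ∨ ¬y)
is always true.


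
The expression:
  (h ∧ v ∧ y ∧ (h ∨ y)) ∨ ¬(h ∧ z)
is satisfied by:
  {v: True, y: True, h: False, z: False}
  {v: True, y: False, h: False, z: False}
  {y: True, v: False, h: False, z: False}
  {v: False, y: False, h: False, z: False}
  {z: True, v: True, y: True, h: False}
  {z: True, v: True, y: False, h: False}
  {z: True, y: True, v: False, h: False}
  {z: True, y: False, v: False, h: False}
  {v: True, h: True, y: True, z: False}
  {v: True, h: True, y: False, z: False}
  {h: True, y: True, v: False, z: False}
  {h: True, v: False, y: False, z: False}
  {z: True, v: True, h: True, y: True}


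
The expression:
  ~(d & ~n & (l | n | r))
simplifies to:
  n | ~d | (~l & ~r)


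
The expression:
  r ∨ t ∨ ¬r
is always true.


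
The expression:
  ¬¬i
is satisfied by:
  {i: True}


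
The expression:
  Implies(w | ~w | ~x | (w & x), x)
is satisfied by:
  {x: True}


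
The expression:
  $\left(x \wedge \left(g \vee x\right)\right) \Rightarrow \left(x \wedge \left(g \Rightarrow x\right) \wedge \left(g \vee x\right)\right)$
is always true.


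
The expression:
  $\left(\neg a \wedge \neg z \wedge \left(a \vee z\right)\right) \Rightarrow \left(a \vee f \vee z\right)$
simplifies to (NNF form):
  $\text{True}$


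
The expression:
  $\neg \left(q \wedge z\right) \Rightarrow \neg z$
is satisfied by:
  {q: True, z: False}
  {z: False, q: False}
  {z: True, q: True}


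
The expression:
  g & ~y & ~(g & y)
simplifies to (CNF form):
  g & ~y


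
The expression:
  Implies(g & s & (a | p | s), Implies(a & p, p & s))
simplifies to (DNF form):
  True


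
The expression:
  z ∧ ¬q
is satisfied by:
  {z: True, q: False}


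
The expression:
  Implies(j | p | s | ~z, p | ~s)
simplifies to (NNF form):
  p | ~s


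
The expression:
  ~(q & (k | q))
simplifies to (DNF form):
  ~q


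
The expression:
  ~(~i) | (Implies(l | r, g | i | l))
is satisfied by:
  {i: True, l: True, g: True, r: False}
  {i: True, l: True, g: False, r: False}
  {i: True, g: True, l: False, r: False}
  {i: True, g: False, l: False, r: False}
  {l: True, g: True, i: False, r: False}
  {l: True, i: False, g: False, r: False}
  {l: False, g: True, i: False, r: False}
  {l: False, i: False, g: False, r: False}
  {i: True, r: True, l: True, g: True}
  {i: True, r: True, l: True, g: False}
  {i: True, r: True, g: True, l: False}
  {i: True, r: True, g: False, l: False}
  {r: True, l: True, g: True, i: False}
  {r: True, l: True, g: False, i: False}
  {r: True, g: True, l: False, i: False}


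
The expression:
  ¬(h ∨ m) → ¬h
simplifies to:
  True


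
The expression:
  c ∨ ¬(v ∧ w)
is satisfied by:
  {c: True, w: False, v: False}
  {w: False, v: False, c: False}
  {c: True, v: True, w: False}
  {v: True, w: False, c: False}
  {c: True, w: True, v: False}
  {w: True, c: False, v: False}
  {c: True, v: True, w: True}


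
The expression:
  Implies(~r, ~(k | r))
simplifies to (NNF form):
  r | ~k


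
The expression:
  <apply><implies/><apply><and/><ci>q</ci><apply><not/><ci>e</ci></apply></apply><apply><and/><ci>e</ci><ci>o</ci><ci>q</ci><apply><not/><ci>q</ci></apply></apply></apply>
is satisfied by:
  {e: True, q: False}
  {q: False, e: False}
  {q: True, e: True}


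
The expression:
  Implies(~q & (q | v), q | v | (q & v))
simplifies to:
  True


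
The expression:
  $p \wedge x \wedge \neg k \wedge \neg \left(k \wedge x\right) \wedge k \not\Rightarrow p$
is never true.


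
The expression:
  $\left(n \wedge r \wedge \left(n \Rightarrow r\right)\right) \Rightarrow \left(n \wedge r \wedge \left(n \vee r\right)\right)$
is always true.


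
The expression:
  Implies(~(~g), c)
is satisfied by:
  {c: True, g: False}
  {g: False, c: False}
  {g: True, c: True}


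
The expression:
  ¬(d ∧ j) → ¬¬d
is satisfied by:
  {d: True}


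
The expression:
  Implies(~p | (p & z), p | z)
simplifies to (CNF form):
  p | z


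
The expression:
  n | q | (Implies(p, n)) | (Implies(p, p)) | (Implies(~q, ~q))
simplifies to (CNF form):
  True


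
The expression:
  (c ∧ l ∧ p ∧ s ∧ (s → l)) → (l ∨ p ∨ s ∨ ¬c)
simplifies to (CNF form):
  True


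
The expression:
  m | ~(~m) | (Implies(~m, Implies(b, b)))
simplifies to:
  True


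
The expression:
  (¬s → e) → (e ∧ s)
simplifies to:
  (e ∧ s) ∨ (¬e ∧ ¬s)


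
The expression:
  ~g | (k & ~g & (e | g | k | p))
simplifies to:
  ~g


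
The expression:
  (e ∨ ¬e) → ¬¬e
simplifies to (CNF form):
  e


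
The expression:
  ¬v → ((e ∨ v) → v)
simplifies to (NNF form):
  v ∨ ¬e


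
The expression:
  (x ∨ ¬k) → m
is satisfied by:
  {k: True, m: True, x: False}
  {m: True, x: False, k: False}
  {k: True, m: True, x: True}
  {m: True, x: True, k: False}
  {k: True, x: False, m: False}


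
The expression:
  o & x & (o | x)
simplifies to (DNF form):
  o & x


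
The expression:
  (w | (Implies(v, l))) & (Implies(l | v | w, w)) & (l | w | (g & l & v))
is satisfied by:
  {w: True}


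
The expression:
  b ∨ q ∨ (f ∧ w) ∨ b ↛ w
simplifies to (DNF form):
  b ∨ q ∨ (f ∧ w)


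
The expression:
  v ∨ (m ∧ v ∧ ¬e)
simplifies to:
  v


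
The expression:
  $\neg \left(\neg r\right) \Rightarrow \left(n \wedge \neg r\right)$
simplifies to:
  $\neg r$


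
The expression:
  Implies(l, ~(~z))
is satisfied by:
  {z: True, l: False}
  {l: False, z: False}
  {l: True, z: True}


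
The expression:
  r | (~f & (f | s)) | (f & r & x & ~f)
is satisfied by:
  {r: True, s: True, f: False}
  {r: True, f: False, s: False}
  {r: True, s: True, f: True}
  {r: True, f: True, s: False}
  {s: True, f: False, r: False}


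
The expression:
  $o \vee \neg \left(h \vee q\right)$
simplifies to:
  $o \vee \left(\neg h \wedge \neg q\right)$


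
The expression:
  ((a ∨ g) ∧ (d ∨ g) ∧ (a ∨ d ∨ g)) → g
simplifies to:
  g ∨ ¬a ∨ ¬d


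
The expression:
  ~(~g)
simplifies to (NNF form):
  g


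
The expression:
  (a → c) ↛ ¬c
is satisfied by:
  {c: True}


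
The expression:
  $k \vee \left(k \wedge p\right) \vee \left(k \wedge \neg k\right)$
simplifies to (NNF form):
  $k$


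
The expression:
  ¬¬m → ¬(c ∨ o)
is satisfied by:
  {c: False, m: False, o: False}
  {o: True, c: False, m: False}
  {c: True, o: False, m: False}
  {o: True, c: True, m: False}
  {m: True, o: False, c: False}


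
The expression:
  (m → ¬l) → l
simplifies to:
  l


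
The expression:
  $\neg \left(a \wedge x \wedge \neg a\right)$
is always true.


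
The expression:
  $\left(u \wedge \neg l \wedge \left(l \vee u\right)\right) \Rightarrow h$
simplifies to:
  $h \vee l \vee \neg u$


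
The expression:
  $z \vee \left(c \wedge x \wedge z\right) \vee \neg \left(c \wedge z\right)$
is always true.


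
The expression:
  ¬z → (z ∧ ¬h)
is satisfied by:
  {z: True}


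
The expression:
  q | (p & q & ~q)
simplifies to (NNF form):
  q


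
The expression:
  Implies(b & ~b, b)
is always true.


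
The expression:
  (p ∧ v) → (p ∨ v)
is always true.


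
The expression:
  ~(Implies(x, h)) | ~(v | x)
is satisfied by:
  {v: False, h: False, x: False}
  {x: True, v: False, h: False}
  {h: True, v: False, x: False}
  {x: True, v: True, h: False}


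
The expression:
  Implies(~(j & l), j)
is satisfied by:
  {j: True}


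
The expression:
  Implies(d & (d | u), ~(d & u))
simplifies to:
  ~d | ~u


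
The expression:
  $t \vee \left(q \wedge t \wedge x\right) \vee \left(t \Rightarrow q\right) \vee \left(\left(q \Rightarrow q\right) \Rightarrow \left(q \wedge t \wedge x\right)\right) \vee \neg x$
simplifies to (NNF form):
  $\text{True}$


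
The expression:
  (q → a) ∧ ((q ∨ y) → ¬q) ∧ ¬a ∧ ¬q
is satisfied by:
  {q: False, a: False}


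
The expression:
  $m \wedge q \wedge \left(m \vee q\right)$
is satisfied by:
  {m: True, q: True}


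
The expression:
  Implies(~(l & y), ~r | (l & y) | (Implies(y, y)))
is always true.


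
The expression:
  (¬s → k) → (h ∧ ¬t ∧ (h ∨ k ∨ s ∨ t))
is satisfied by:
  {h: True, k: False, s: False, t: False}
  {t: False, k: False, h: False, s: False}
  {t: True, h: True, k: False, s: False}
  {t: True, k: False, h: False, s: False}
  {s: True, h: True, t: False, k: False}
  {h: True, k: True, t: False, s: False}
  {s: True, h: True, k: True, t: False}


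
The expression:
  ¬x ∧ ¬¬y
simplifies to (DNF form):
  y ∧ ¬x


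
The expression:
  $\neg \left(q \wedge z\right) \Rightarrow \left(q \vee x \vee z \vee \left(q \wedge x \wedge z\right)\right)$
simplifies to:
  $q \vee x \vee z$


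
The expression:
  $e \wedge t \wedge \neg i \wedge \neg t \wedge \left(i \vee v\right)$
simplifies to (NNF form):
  $\text{False}$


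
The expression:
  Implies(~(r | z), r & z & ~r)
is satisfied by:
  {r: True, z: True}
  {r: True, z: False}
  {z: True, r: False}


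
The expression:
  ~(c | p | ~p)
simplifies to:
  False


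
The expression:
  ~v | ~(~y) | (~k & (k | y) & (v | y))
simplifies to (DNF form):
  y | ~v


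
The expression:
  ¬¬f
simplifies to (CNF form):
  f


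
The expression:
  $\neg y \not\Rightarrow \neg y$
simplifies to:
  $\text{False}$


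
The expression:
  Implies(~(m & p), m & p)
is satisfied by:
  {m: True, p: True}


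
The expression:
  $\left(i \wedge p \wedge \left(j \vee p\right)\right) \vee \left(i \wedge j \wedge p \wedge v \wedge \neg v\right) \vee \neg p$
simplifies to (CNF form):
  $i \vee \neg p$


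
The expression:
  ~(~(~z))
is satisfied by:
  {z: False}


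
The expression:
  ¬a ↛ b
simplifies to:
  b ∨ ¬a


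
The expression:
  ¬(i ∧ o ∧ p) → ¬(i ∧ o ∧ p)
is always true.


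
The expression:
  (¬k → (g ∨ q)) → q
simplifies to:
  q ∨ (¬g ∧ ¬k)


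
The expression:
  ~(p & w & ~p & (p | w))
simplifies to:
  True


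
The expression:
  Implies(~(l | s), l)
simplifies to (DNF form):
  l | s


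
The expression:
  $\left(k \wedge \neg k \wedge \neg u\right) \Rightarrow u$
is always true.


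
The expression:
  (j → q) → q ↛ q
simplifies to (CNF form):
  j ∧ ¬q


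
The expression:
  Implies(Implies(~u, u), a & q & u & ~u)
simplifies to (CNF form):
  ~u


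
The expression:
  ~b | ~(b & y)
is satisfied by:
  {y: False, b: False}
  {b: True, y: False}
  {y: True, b: False}


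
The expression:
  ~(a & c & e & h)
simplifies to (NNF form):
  ~a | ~c | ~e | ~h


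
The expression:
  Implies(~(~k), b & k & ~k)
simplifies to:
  ~k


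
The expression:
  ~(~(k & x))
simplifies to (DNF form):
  k & x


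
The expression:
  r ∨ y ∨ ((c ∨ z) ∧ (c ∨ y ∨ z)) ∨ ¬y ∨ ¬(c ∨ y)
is always true.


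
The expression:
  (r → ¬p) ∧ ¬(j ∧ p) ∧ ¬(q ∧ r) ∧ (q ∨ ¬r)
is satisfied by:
  {r: False, p: False, j: False}
  {j: True, r: False, p: False}
  {p: True, r: False, j: False}


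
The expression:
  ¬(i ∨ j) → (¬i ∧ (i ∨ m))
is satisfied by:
  {i: True, m: True, j: True}
  {i: True, m: True, j: False}
  {i: True, j: True, m: False}
  {i: True, j: False, m: False}
  {m: True, j: True, i: False}
  {m: True, j: False, i: False}
  {j: True, m: False, i: False}


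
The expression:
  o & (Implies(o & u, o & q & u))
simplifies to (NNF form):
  o & (q | ~u)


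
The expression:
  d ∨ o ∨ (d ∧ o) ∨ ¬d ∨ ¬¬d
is always true.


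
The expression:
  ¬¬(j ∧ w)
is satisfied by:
  {j: True, w: True}


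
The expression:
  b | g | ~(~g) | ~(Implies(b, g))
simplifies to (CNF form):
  b | g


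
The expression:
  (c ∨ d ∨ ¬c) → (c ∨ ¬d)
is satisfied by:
  {c: True, d: False}
  {d: False, c: False}
  {d: True, c: True}


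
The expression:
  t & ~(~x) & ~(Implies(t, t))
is never true.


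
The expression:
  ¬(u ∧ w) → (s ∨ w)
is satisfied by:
  {s: True, w: True}
  {s: True, w: False}
  {w: True, s: False}


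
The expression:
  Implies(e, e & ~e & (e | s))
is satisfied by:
  {e: False}


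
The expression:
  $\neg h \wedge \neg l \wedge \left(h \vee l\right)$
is never true.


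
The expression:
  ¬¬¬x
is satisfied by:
  {x: False}


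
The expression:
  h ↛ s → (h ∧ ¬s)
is always true.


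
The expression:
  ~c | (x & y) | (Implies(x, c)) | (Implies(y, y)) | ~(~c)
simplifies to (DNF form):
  True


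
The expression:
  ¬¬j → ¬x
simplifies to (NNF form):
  ¬j ∨ ¬x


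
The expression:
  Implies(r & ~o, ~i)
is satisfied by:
  {o: True, i: False, r: False}
  {o: False, i: False, r: False}
  {r: True, o: True, i: False}
  {r: True, o: False, i: False}
  {i: True, o: True, r: False}
  {i: True, o: False, r: False}
  {i: True, r: True, o: True}


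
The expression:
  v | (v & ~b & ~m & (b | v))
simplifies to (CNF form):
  v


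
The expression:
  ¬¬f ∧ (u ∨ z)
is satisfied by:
  {f: True, z: True, u: True}
  {f: True, z: True, u: False}
  {f: True, u: True, z: False}


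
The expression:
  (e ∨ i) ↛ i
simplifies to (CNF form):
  e ∧ ¬i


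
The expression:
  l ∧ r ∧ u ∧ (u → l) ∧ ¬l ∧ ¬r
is never true.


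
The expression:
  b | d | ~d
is always true.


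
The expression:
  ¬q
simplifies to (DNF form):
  ¬q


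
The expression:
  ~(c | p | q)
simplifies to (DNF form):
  ~c & ~p & ~q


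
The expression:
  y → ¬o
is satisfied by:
  {o: False, y: False}
  {y: True, o: False}
  {o: True, y: False}


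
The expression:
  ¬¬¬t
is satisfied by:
  {t: False}


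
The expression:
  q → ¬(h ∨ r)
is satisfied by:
  {r: False, q: False, h: False}
  {h: True, r: False, q: False}
  {r: True, h: False, q: False}
  {h: True, r: True, q: False}
  {q: True, h: False, r: False}


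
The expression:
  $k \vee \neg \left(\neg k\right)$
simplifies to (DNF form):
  $k$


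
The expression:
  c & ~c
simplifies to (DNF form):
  False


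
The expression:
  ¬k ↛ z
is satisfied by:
  {z: True, k: False}
  {k: False, z: False}
  {k: True, z: True}


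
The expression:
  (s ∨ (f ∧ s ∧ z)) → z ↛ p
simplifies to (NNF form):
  (z ∧ ¬p) ∨ ¬s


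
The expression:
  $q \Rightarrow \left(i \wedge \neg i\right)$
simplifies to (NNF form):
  $\neg q$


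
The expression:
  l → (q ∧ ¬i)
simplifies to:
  (q ∧ ¬i) ∨ ¬l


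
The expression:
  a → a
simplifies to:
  True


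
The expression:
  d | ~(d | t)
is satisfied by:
  {d: True, t: False}
  {t: False, d: False}
  {t: True, d: True}


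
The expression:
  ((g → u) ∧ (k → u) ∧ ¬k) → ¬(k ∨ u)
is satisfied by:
  {k: True, u: False}
  {u: False, k: False}
  {u: True, k: True}


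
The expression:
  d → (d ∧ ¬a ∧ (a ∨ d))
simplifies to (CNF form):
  ¬a ∨ ¬d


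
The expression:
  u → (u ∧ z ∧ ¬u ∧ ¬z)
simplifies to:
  ¬u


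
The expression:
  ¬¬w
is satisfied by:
  {w: True}


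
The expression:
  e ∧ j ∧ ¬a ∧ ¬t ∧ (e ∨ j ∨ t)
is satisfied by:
  {j: True, e: True, t: False, a: False}


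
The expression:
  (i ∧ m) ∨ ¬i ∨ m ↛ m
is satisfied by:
  {m: True, i: False}
  {i: False, m: False}
  {i: True, m: True}


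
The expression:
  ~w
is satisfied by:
  {w: False}


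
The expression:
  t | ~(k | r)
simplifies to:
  t | (~k & ~r)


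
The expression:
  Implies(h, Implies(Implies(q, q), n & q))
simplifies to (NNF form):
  ~h | (n & q)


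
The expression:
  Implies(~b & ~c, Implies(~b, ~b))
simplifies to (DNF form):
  True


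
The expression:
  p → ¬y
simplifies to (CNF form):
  ¬p ∨ ¬y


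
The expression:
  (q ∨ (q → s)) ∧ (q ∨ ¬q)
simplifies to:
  True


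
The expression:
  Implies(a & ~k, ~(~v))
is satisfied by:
  {k: True, v: True, a: False}
  {k: True, v: False, a: False}
  {v: True, k: False, a: False}
  {k: False, v: False, a: False}
  {a: True, k: True, v: True}
  {a: True, k: True, v: False}
  {a: True, v: True, k: False}


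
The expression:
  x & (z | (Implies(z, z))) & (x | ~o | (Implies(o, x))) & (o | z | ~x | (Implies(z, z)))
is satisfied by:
  {x: True}


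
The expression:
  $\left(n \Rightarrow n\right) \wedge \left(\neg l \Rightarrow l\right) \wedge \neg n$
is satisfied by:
  {l: True, n: False}


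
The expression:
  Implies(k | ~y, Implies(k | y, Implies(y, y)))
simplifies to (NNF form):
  True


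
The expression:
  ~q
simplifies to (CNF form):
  ~q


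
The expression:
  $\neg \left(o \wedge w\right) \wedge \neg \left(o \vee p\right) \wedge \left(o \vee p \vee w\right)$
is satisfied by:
  {w: True, o: False, p: False}


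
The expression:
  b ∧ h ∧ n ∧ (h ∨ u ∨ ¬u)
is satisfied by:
  {h: True, b: True, n: True}


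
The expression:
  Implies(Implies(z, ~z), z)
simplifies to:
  z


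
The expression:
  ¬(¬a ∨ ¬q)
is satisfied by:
  {a: True, q: True}


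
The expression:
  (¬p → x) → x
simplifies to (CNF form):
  x ∨ ¬p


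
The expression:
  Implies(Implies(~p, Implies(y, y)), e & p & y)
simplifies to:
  e & p & y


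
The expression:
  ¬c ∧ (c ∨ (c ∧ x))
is never true.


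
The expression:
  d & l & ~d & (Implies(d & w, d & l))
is never true.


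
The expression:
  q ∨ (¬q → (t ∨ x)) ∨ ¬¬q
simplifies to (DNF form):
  q ∨ t ∨ x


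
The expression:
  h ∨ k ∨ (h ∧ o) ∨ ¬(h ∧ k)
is always true.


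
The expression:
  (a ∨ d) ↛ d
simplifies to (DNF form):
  a ∧ ¬d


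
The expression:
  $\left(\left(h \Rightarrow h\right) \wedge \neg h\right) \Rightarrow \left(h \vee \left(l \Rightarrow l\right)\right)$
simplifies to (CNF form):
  $\text{True}$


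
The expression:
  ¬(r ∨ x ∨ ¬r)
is never true.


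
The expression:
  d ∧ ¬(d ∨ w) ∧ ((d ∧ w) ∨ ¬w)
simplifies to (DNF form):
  False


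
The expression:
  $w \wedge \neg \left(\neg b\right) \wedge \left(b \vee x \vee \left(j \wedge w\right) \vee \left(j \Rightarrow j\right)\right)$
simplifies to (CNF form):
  $b \wedge w$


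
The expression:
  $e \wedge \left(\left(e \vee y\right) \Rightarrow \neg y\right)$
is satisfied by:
  {e: True, y: False}


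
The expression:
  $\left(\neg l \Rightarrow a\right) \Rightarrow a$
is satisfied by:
  {a: True, l: False}
  {l: False, a: False}
  {l: True, a: True}


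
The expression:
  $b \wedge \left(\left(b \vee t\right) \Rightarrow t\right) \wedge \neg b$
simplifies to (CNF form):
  $\text{False}$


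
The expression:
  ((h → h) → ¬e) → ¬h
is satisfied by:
  {e: True, h: False}
  {h: False, e: False}
  {h: True, e: True}


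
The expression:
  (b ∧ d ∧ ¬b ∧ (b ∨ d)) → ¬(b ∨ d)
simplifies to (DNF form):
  True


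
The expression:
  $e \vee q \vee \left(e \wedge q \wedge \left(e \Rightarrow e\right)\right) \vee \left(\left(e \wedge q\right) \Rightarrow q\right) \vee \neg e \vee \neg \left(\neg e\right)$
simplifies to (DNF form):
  $\text{True}$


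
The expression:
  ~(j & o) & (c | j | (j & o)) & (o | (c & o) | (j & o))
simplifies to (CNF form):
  c & o & ~j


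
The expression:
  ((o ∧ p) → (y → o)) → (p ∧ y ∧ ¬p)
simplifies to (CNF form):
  False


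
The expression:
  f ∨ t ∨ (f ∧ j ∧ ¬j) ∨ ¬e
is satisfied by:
  {t: True, f: True, e: False}
  {t: True, f: False, e: False}
  {f: True, t: False, e: False}
  {t: False, f: False, e: False}
  {t: True, e: True, f: True}
  {t: True, e: True, f: False}
  {e: True, f: True, t: False}


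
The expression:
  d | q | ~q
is always true.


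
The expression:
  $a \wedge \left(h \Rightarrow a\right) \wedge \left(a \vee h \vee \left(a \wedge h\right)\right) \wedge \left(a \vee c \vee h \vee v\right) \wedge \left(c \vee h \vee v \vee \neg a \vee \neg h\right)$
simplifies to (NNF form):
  $a$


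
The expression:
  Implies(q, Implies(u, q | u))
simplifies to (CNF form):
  True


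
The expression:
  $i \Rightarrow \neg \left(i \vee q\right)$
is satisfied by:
  {i: False}


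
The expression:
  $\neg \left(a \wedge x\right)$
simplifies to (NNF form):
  $\neg a \vee \neg x$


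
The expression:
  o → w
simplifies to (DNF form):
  w ∨ ¬o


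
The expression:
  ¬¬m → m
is always true.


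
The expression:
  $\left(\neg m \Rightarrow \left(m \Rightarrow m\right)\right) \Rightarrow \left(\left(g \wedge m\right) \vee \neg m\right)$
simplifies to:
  $g \vee \neg m$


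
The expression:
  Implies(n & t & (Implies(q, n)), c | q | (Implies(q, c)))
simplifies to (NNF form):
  True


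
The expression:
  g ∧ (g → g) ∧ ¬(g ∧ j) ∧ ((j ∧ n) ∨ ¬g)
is never true.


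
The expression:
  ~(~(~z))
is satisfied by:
  {z: False}


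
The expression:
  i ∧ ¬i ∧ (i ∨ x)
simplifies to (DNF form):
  False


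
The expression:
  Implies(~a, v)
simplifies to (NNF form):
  a | v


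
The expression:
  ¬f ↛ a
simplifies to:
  a ∨ ¬f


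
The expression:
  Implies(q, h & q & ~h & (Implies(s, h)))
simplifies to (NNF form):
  ~q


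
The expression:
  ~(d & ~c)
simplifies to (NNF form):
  c | ~d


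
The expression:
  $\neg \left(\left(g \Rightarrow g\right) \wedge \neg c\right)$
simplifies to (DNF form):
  $c$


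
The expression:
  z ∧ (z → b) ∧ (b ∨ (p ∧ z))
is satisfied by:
  {z: True, b: True}


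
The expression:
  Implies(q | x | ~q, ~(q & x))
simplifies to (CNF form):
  ~q | ~x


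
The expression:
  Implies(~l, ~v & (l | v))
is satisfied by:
  {l: True}


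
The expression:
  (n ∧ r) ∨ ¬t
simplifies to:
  (n ∧ r) ∨ ¬t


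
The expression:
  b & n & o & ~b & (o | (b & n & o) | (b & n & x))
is never true.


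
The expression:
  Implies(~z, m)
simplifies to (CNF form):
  m | z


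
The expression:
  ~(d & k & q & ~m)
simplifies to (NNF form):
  m | ~d | ~k | ~q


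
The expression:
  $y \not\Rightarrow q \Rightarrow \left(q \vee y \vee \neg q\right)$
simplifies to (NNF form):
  $\text{True}$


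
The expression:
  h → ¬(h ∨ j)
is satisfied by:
  {h: False}


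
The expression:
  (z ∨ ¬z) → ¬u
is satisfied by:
  {u: False}


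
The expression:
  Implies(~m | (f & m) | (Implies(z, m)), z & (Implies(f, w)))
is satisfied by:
  {z: True, w: True, f: False}
  {z: True, w: False, f: False}
  {z: True, f: True, w: True}


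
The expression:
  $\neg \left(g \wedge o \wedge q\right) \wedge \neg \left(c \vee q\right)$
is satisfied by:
  {q: False, c: False}


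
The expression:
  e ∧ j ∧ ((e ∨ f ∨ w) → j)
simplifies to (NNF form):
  e ∧ j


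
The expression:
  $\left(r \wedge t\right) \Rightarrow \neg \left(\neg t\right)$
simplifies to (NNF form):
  $\text{True}$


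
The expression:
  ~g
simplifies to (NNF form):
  ~g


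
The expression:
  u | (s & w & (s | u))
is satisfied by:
  {u: True, s: True, w: True}
  {u: True, s: True, w: False}
  {u: True, w: True, s: False}
  {u: True, w: False, s: False}
  {s: True, w: True, u: False}


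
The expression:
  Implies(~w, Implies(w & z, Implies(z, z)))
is always true.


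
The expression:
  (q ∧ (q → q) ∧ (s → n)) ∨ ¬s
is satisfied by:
  {n: True, q: True, s: False}
  {n: True, q: False, s: False}
  {q: True, n: False, s: False}
  {n: False, q: False, s: False}
  {n: True, s: True, q: True}


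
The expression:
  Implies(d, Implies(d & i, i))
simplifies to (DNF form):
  True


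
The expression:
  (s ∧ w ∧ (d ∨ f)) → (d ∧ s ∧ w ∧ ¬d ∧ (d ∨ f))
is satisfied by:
  {d: False, s: False, w: False, f: False}
  {f: True, d: False, s: False, w: False}
  {d: True, f: False, s: False, w: False}
  {f: True, d: True, s: False, w: False}
  {w: True, f: False, d: False, s: False}
  {f: True, w: True, d: False, s: False}
  {w: True, d: True, f: False, s: False}
  {f: True, w: True, d: True, s: False}
  {s: True, w: False, d: False, f: False}
  {s: True, f: True, w: False, d: False}
  {s: True, d: True, w: False, f: False}
  {f: True, s: True, d: True, w: False}
  {s: True, w: True, f: False, d: False}


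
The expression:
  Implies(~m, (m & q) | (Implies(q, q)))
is always true.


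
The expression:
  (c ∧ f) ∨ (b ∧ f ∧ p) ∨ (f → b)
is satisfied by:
  {b: True, c: True, f: False}
  {b: True, c: False, f: False}
  {c: True, b: False, f: False}
  {b: False, c: False, f: False}
  {f: True, b: True, c: True}
  {f: True, b: True, c: False}
  {f: True, c: True, b: False}


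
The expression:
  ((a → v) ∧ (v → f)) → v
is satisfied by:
  {a: True, v: True}
  {a: True, v: False}
  {v: True, a: False}


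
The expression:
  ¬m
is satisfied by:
  {m: False}


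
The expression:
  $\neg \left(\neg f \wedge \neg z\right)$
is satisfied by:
  {z: True, f: True}
  {z: True, f: False}
  {f: True, z: False}


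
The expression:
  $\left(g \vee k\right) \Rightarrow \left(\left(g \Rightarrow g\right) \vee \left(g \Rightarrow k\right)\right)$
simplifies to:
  $\text{True}$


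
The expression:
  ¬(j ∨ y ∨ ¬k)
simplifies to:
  k ∧ ¬j ∧ ¬y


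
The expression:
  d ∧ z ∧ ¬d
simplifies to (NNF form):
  False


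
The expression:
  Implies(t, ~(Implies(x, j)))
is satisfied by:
  {x: True, j: False, t: False}
  {j: False, t: False, x: False}
  {x: True, j: True, t: False}
  {j: True, x: False, t: False}
  {t: True, x: True, j: False}


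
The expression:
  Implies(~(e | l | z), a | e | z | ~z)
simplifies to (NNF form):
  True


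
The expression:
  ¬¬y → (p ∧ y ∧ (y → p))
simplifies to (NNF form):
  p ∨ ¬y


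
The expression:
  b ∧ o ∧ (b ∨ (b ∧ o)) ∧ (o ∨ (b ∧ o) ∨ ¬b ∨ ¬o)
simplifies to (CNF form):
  b ∧ o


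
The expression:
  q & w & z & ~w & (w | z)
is never true.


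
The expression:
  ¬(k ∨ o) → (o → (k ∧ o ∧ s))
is always true.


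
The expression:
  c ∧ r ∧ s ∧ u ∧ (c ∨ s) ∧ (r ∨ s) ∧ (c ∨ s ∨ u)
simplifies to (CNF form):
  c ∧ r ∧ s ∧ u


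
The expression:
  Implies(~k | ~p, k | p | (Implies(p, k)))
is always true.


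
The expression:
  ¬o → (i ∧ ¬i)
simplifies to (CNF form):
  o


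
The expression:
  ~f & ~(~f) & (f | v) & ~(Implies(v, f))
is never true.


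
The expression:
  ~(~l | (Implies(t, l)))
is never true.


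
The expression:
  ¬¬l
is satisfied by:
  {l: True}


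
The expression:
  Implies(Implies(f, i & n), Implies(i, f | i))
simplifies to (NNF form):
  True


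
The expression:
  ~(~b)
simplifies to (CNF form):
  b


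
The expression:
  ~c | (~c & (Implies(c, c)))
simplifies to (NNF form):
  ~c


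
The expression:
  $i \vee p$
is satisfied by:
  {i: True, p: True}
  {i: True, p: False}
  {p: True, i: False}


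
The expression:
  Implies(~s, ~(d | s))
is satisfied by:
  {s: True, d: False}
  {d: False, s: False}
  {d: True, s: True}


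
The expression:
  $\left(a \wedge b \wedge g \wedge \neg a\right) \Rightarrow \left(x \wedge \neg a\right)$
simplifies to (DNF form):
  $\text{True}$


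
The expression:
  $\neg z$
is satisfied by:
  {z: False}


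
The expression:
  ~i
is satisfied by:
  {i: False}


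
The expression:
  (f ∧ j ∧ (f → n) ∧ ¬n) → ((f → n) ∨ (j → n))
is always true.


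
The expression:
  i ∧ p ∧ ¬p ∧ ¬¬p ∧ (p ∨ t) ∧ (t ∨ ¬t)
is never true.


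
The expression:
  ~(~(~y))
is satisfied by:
  {y: False}


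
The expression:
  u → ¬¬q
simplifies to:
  q ∨ ¬u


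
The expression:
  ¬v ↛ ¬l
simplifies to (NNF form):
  l ∧ ¬v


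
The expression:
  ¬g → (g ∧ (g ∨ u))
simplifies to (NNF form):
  g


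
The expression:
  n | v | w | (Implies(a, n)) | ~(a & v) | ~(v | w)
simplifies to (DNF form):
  True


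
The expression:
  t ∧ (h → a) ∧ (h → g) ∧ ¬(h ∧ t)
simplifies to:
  t ∧ ¬h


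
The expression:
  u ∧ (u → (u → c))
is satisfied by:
  {c: True, u: True}


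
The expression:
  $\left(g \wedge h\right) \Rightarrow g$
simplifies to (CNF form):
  $\text{True}$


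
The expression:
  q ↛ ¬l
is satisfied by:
  {q: True, l: True}


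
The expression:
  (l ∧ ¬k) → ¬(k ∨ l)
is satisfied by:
  {k: True, l: False}
  {l: False, k: False}
  {l: True, k: True}


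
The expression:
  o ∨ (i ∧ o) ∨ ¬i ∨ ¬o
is always true.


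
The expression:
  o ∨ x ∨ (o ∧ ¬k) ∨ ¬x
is always true.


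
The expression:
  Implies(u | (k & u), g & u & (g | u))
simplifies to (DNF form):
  g | ~u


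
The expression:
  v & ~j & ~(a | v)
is never true.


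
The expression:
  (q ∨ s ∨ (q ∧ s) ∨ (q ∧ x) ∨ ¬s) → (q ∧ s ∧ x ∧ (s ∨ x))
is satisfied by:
  {s: True, x: True, q: True}


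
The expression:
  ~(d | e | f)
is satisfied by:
  {d: False, e: False, f: False}


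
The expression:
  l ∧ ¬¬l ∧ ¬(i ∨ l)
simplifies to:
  False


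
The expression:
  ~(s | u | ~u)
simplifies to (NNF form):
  False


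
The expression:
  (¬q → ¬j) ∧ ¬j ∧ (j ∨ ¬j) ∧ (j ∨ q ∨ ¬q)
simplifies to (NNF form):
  ¬j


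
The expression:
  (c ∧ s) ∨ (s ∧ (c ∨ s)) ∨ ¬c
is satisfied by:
  {s: True, c: False}
  {c: False, s: False}
  {c: True, s: True}


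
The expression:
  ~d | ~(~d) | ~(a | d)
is always true.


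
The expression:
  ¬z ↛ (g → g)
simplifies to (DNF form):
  False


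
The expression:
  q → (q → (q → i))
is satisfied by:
  {i: True, q: False}
  {q: False, i: False}
  {q: True, i: True}


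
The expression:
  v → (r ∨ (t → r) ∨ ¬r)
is always true.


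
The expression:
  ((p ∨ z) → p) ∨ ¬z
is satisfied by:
  {p: True, z: False}
  {z: False, p: False}
  {z: True, p: True}


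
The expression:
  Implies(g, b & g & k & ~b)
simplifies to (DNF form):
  ~g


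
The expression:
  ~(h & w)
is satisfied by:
  {w: False, h: False}
  {h: True, w: False}
  {w: True, h: False}


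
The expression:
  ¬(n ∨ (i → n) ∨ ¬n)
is never true.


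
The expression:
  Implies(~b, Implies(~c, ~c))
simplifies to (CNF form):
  True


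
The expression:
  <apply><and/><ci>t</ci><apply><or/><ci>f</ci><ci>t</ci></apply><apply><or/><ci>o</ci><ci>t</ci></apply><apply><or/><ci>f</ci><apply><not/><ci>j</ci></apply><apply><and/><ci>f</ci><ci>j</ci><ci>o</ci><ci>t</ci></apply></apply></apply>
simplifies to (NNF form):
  <apply><and/><ci>t</ci><apply><or/><ci>f</ci><apply><not/><ci>j</ci></apply></apply></apply>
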